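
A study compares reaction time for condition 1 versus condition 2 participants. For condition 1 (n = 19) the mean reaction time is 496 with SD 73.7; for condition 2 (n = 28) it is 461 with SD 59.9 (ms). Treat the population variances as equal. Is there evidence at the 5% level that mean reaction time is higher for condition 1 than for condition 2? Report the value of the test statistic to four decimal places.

1.7904

Let group 1 = condition 1, group 2 = condition 2. H0: μ_1 = μ_2; H1: μ_1 > μ_2 (two-sample pooled-variance t-test, right-tailed).
s_p² = [(19−1)·73.7² + (28−1)·59.9²]/(19+28−2) = 4325.48
t = (496 − 461)/√[4325.48·(1/19 + 1/28)] = 1.7904
df = n₁ + n₂ − 2 = 45
p-value = P(T ≥ 1.7904) ≈ 0.040
Since p ≈ 0.040 < α = 0.05, reject H0; the data support H1.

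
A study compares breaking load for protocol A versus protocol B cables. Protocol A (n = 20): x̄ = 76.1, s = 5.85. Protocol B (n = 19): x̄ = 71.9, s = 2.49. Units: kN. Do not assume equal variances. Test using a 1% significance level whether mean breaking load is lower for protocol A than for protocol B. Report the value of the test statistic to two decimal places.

Let group 1 = protocol A, group 2 = protocol B. H0: μ_1 = μ_2; H1: μ_1 < μ_2 (Welch's two-sample t-test, left-tailed).
t = (x̄_1 − x̄_2)/√(s_1²/n_1 + s_2²/n_2) = (76.1 − 71.9)/√(5.85²/20 + 2.49²/19) = 2.94
Welch–Satterthwaite df ≈ 25.94
p-value = P(T ≤ 2.94) ≈ 0.997
Since p ≈ 0.997 > α = 0.01, fail to reject H0; the data do not provide sufficient evidence against H0.

2.94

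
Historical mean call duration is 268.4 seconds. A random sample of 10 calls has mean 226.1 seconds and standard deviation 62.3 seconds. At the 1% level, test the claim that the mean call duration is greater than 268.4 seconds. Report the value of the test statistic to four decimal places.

H0: μ = 268.4; H1: μ > 268.4 (one-sample t-test, right-tailed).
t = (x̄ − μ₀)/(s/√n) = (226.1 − 268.4)/(62.3/√10) = -2.1471
df = n − 1 = 9
p-value = P(T ≥ -2.1471) ≈ 0.9698
Since p ≈ 0.9698 > α = 0.01, fail to reject H0; the evidence is not statistically significant.

-2.1471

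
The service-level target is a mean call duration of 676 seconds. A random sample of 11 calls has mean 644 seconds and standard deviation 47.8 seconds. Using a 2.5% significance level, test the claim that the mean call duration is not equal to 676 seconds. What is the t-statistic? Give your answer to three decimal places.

-2.220

H0: μ = 676; H1: μ ≠ 676 (one-sample t-test, two-sided).
t = (x̄ − μ₀)/(s/√n) = (644 − 676)/(47.8/√11) = -2.220
df = n − 1 = 10
Two-sided p-value ≈ 0.0507
Since p ≈ 0.0507 > α = 0.025, fail to reject H0; the evidence is not statistically significant.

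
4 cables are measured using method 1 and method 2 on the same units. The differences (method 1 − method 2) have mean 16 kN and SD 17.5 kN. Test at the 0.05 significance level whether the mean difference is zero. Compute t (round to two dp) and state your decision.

t = 1.83; fail to reject H0

H0: μ_d = 0; H1: μ_d ≠ 0 (paired t-test on the differences, two-sided).
t = d̄/(s_d/√n) = 16/(17.5/√4) = 1.83
df = n − 1 = 3
Two-sided p-value ≈ 0.1649
Since p ≈ 0.1649 > α = 0.05, fail to reject H0; the evidence is not statistically significant.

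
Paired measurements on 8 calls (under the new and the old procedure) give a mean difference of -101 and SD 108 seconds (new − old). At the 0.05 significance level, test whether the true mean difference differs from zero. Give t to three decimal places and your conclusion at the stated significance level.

t = -2.645; reject H0

H0: μ_d = 0; H1: μ_d ≠ 0 (paired t-test on the differences, two-sided).
t = d̄/(s_d/√n) = -101/(108/√8) = -2.645
df = n − 1 = 7
Two-sided p-value ≈ 0.033
Since p ≈ 0.033 < α = 0.05, reject H0; the evidence is statistically significant.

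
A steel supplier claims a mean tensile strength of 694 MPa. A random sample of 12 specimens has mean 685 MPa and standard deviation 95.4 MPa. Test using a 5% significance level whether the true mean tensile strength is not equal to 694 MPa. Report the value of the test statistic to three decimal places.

H0: μ = 694; H1: μ ≠ 694 (one-sample t-test, two-sided).
t = (x̄ − μ₀)/(s/√n) = (685 − 694)/(95.4/√12) = -0.327
df = n − 1 = 11
Two-sided p-value ≈ 0.7500
Since p ≈ 0.7500 > α = 0.05, fail to reject H0; the evidence is not statistically significant.

-0.327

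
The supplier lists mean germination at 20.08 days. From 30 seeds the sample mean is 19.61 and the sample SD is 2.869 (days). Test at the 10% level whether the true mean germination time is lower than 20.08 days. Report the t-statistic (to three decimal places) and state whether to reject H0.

H0: μ = 20.08; H1: μ < 20.08 (one-sample t-test, left-tailed).
t = (x̄ − μ₀)/(s/√n) = (19.61 − 20.08)/(2.869/√30) = -0.897
df = n − 1 = 29
p-value = P(T ≤ -0.897) ≈ 0.1885
Since p ≈ 0.1885 > α = 0.1, fail to reject H0; the data do not provide sufficient evidence against H0.

t = -0.897; fail to reject H0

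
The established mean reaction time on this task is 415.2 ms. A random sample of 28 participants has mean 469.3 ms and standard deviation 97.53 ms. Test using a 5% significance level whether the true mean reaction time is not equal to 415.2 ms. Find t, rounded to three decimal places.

H0: μ = 415.2; H1: μ ≠ 415.2 (one-sample t-test, two-sided).
t = (x̄ − μ₀)/(s/√n) = (469.3 − 415.2)/(97.53/√28) = 2.935
df = n − 1 = 27
Two-sided p-value ≈ 0.0067
Since p ≈ 0.0067 < α = 0.05, reject H0; the evidence is statistically significant.

2.935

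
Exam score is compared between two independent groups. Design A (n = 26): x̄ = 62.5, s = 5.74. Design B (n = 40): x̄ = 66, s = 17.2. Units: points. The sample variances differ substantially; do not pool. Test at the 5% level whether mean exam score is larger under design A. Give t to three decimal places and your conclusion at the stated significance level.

Let group 1 = design A, group 2 = design B. H0: μ_1 = μ_2; H1: μ_1 > μ_2 (Welch's two-sample t-test, right-tailed).
t = (x̄_1 − x̄_2)/√(s_1²/n_1 + s_2²/n_2) = (62.5 − 66)/√(5.74²/26 + 17.2²/40) = -1.189
Welch–Satterthwaite df ≈ 51.17
p-value = P(T ≥ -1.189) ≈ 0.880
Since p ≈ 0.880 > α = 0.05, fail to reject H0; the evidence is not statistically significant.

t = -1.189; fail to reject H0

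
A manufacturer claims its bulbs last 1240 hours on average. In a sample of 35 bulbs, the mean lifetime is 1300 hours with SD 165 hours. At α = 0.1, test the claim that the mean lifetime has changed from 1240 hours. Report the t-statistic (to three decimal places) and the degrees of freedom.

t = 2.151, df = 34

H0: μ = 1240; H1: μ ≠ 1240 (one-sample t-test, two-sided).
t = (x̄ − μ₀)/(s/√n) = (1300 − 1240)/(165/√35) = 2.151
df = n − 1 = 34
Two-sided p-value ≈ 0.0386
Since p ≈ 0.0386 < α = 0.1, reject H0; the data support H1.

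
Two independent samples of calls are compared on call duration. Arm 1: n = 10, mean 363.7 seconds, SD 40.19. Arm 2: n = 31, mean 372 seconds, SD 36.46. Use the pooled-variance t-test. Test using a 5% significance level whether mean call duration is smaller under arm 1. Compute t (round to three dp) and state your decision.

t = -0.611; fail to reject H0

Let group 1 = arm 1, group 2 = arm 2. H0: μ_1 = μ_2; H1: μ_1 < μ_2 (two-sample pooled-variance t-test, left-tailed).
s_p² = [(10−1)·40.19² + (31−1)·36.46²]/(10+31−2) = 1395.31
t = (363.7 − 372)/√[1395.31·(1/10 + 1/31)] = -0.611
df = n₁ + n₂ − 2 = 39
p-value = P(T ≤ -0.611) ≈ 0.272
Since p ≈ 0.272 > α = 0.05, fail to reject H0; the data do not provide sufficient evidence against H0.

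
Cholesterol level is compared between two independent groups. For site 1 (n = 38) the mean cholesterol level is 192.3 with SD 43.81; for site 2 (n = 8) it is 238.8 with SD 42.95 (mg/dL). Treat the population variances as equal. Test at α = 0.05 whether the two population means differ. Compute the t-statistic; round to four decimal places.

-2.7371

Let group 1 = site 1, group 2 = site 2. H0: μ_1 = μ_2; H1: μ_1 ≠ μ_2 (two-sample pooled-variance t-test, two-sided).
s_p² = [(38−1)·43.81² + (8−1)·42.95²]/(38+8−2) = 1907.45
t = (192.3 − 238.8)/√[1907.45·(1/38 + 1/8)] = -2.7371
df = n₁ + n₂ − 2 = 44
Two-sided p-value ≈ 0.0089
Since p ≈ 0.0089 < α = 0.05, reject H0; the data support H1.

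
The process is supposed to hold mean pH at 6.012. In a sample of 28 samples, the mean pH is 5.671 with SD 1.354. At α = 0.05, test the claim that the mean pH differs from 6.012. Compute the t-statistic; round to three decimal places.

H0: μ = 6.012; H1: μ ≠ 6.012 (one-sample t-test, two-sided).
t = (x̄ − μ₀)/(s/√n) = (5.671 − 6.012)/(1.354/√28) = -1.333
df = n − 1 = 27
Two-sided p-value ≈ 0.194
Since p ≈ 0.194 > α = 0.05, fail to reject H0; the evidence is not statistically significant.

-1.333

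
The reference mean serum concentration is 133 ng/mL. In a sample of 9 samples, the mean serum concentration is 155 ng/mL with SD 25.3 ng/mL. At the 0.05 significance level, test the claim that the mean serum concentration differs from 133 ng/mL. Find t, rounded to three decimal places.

2.609

H0: μ = 133; H1: μ ≠ 133 (one-sample t-test, two-sided).
t = (x̄ − μ₀)/(s/√n) = (155 − 133)/(25.3/√9) = 2.609
df = n − 1 = 8
Two-sided p-value ≈ 0.031
Since p ≈ 0.031 < α = 0.05, reject H0; the data support H1.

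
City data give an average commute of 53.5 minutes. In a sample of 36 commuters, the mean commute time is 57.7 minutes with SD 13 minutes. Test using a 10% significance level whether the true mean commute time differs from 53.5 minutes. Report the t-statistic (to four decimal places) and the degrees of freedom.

t = 1.9385, df = 35

H0: μ = 53.5; H1: μ ≠ 53.5 (one-sample t-test, two-sided).
t = (x̄ − μ₀)/(s/√n) = (57.7 − 53.5)/(13/√36) = 1.9385
df = n − 1 = 35
Two-sided p-value ≈ 0.061
Since p ≈ 0.061 < α = 0.1, reject H0; the data support H1.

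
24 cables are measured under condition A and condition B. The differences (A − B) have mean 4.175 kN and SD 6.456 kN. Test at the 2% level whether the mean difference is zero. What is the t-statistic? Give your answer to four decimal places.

3.1681

H0: μ_d = 0; H1: μ_d ≠ 0 (paired t-test on the differences, two-sided).
t = d̄/(s_d/√n) = 4.175/(6.456/√24) = 3.1681
df = n − 1 = 23
Two-sided p-value ≈ 0.004
Since p ≈ 0.004 < α = 0.02, reject H0; the data support H1.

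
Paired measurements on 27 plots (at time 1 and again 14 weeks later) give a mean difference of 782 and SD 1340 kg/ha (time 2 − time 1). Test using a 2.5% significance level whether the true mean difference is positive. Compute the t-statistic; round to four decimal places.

3.0324

H0: μ_d = 0; H1: μ_d > 0 (paired t-test on the differences, right-tailed).
t = d̄/(s_d/√n) = 782/(1340/√27) = 3.0324
df = n − 1 = 26
p-value = P(T ≥ 3.0324) ≈ 0.0027
Since p ≈ 0.0027 < α = 0.025, reject H0; the evidence is statistically significant.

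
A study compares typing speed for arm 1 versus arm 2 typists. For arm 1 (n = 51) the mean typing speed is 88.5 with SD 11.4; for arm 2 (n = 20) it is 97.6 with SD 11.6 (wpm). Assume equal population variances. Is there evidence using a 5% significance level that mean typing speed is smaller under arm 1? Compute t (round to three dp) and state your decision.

Let group 1 = arm 1, group 2 = arm 2. H0: μ_1 = μ_2; H1: μ_1 < μ_2 (two-sample pooled-variance t-test, left-tailed).
s_p² = [(51−1)·11.4² + (20−1)·11.6²]/(51+20−2) = 131.227
t = (88.5 − 97.6)/√[131.227·(1/51 + 1/20)] = -3.011
df = n₁ + n₂ − 2 = 69
p-value = P(T ≤ -3.011) ≈ 0.002
Since p ≈ 0.002 < α = 0.05, reject H0; the evidence is statistically significant.

t = -3.011; reject H0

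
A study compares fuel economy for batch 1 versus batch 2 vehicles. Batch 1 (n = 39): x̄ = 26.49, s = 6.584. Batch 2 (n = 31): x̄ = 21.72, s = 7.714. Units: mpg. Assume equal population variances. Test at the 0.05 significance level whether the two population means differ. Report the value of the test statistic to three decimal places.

2.790

Let group 1 = batch 1, group 2 = batch 2. H0: μ_1 = μ_2; H1: μ_1 ≠ μ_2 (two-sample pooled-variance t-test, two-sided).
s_p² = [(39−1)·6.584² + (31−1)·7.714²]/(39+31−2) = 50.477
t = (26.49 − 21.72)/√[50.477·(1/39 + 1/31)] = 2.790
df = n₁ + n₂ − 2 = 68
Two-sided p-value ≈ 0.0068
Since p ≈ 0.0068 < α = 0.05, reject H0; the data support H1.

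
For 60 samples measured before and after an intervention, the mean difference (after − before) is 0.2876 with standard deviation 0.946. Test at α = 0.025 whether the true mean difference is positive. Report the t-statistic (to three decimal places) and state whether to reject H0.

t = 2.355; reject H0

H0: μ_d = 0; H1: μ_d > 0 (paired t-test on the differences, right-tailed).
t = d̄/(s_d/√n) = 0.2876/(0.946/√60) = 2.355
df = n − 1 = 59
p-value = P(T ≥ 2.355) ≈ 0.011
Since p ≈ 0.011 < α = 0.025, reject H0; the data support H1.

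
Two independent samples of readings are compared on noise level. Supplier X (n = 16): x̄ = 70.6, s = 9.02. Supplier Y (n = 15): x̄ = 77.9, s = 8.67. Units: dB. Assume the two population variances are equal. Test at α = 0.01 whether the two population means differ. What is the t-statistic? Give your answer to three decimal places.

Let group 1 = supplier X, group 2 = supplier Y. H0: μ_1 = μ_2; H1: μ_1 ≠ μ_2 (two-sample pooled-variance t-test, two-sided).
s_p² = [(16−1)·9.02² + (15−1)·8.67²]/(16+15−2) = 78.3714
t = (70.6 − 77.9)/√[78.3714·(1/16 + 1/15)] = -2.294
df = n₁ + n₂ − 2 = 29
Two-sided p-value ≈ 0.0292
Since p ≈ 0.0292 > α = 0.01, fail to reject H0; the evidence is not statistically significant.

-2.294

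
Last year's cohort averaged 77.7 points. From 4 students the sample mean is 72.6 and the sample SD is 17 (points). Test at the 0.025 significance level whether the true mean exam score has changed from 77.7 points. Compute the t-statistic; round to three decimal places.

H0: μ = 77.7; H1: μ ≠ 77.7 (one-sample t-test, two-sided).
t = (x̄ − μ₀)/(s/√n) = (72.6 − 77.7)/(17/√4) = -0.600
df = n − 1 = 3
Two-sided p-value ≈ 0.5908
Since p ≈ 0.5908 > α = 0.025, fail to reject H0; the evidence is not statistically significant.

-0.600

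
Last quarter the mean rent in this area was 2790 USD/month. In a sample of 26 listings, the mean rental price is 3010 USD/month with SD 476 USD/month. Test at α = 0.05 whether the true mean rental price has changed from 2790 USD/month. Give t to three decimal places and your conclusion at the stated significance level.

t = 2.357; reject H0

H0: μ = 2790; H1: μ ≠ 2790 (one-sample t-test, two-sided).
t = (x̄ − μ₀)/(s/√n) = (3010 − 2790)/(476/√26) = 2.357
df = n − 1 = 25
Two-sided p-value ≈ 0.0266
Since p ≈ 0.0266 < α = 0.05, reject H0; the evidence is statistically significant.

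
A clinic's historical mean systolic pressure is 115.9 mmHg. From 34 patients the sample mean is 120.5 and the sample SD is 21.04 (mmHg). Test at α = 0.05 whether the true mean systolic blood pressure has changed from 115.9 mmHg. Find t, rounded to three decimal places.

1.275

H0: μ = 115.9; H1: μ ≠ 115.9 (one-sample t-test, two-sided).
t = (x̄ − μ₀)/(s/√n) = (120.5 − 115.9)/(21.04/√34) = 1.275
df = n − 1 = 33
Two-sided p-value ≈ 0.2113
Since p ≈ 0.2113 > α = 0.05, fail to reject H0; the data do not provide sufficient evidence against H0.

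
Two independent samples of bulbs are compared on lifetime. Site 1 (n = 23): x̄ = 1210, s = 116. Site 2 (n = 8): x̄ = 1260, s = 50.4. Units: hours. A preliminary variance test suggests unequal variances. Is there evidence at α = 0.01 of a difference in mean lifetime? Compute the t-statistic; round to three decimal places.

Let group 1 = site 1, group 2 = site 2. H0: μ_1 = μ_2; H1: μ_1 ≠ μ_2 (Welch's two-sample t-test, two-sided).
t = (x̄_1 − x̄_2)/√(s_1²/n_1 + s_2²/n_2) = (1210 − 1260)/√(116²/23 + 50.4²/8) = -1.664
Welch–Satterthwaite df ≈ 27.19
Two-sided p-value ≈ 0.1075
Since p ≈ 0.1075 > α = 0.01, fail to reject H0; the evidence is not statistically significant.

-1.664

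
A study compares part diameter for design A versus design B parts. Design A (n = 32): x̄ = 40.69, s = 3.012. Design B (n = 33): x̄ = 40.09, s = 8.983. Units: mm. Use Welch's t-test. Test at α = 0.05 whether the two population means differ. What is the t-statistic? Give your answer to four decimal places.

Let group 1 = design A, group 2 = design B. H0: μ_1 = μ_2; H1: μ_1 ≠ μ_2 (Welch's two-sample t-test, two-sided).
t = (x̄_1 − x̄_2)/√(s_1²/n_1 + s_2²/n_2) = (40.69 − 40.09)/√(3.012²/32 + 8.983²/33) = 0.3632
Welch–Satterthwaite df ≈ 39.30
Two-sided p-value ≈ 0.718
Since p ≈ 0.718 > α = 0.05, fail to reject H0; the data do not provide sufficient evidence against H0.

0.3632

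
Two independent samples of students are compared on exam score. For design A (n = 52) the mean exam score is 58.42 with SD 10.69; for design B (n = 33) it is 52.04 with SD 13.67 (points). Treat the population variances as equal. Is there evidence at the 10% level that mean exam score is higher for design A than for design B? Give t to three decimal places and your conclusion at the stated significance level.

Let group 1 = design A, group 2 = design B. H0: μ_1 = μ_2; H1: μ_1 > μ_2 (two-sample pooled-variance t-test, right-tailed).
s_p² = [(52−1)·10.69² + (33−1)·13.67²]/(52+33−2) = 142.264
t = (58.42 − 52.04)/√[142.264·(1/52 + 1/33)] = 2.403
df = n₁ + n₂ − 2 = 83
p-value = P(T ≥ 2.403) ≈ 0.0092
Since p ≈ 0.0092 < α = 0.1, reject H0; the data support H1.

t = 2.403; reject H0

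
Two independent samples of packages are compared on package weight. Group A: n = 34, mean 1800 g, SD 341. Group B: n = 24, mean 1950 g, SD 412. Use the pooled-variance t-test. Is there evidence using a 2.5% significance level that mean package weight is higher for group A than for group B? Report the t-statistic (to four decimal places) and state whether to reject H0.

t = -1.5132; fail to reject H0

Let group 1 = group A, group 2 = group B. H0: μ_1 = μ_2; H1: μ_1 > μ_2 (two-sample pooled-variance t-test, right-tailed).
s_p² = [(34−1)·341² + (24−1)·412²]/(34+24−2) = 138239
t = (1800 − 1950)/√[138239·(1/34 + 1/24)] = -1.5132
df = n₁ + n₂ − 2 = 56
p-value = P(T ≥ -1.5132) ≈ 0.932
Since p ≈ 0.932 > α = 0.025, fail to reject H0; the evidence is not statistically significant.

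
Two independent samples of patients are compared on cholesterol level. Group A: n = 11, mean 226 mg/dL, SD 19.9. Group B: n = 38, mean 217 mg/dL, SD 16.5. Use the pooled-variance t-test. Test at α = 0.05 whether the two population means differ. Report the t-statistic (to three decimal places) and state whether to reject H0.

Let group 1 = group A, group 2 = group B. H0: μ_1 = μ_2; H1: μ_1 ≠ μ_2 (two-sample pooled-variance t-test, two-sided).
s_p² = [(11−1)·19.9² + (38−1)·16.5²]/(11+38−2) = 298.582
t = (226 − 217)/√[298.582·(1/11 + 1/38)] = 1.521
df = n₁ + n₂ − 2 = 47
Two-sided p-value ≈ 0.1349
Since p ≈ 0.1349 > α = 0.05, fail to reject H0; the data do not provide sufficient evidence against H0.

t = 1.521; fail to reject H0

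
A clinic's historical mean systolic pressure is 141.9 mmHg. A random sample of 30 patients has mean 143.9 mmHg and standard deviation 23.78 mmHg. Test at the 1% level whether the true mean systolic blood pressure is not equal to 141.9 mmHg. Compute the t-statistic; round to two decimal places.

0.46

H0: μ = 141.9; H1: μ ≠ 141.9 (one-sample t-test, two-sided).
t = (x̄ − μ₀)/(s/√n) = (143.9 − 141.9)/(23.78/√30) = 0.46
df = n − 1 = 29
Two-sided p-value ≈ 0.648
Since p ≈ 0.648 > α = 0.01, fail to reject H0; the evidence is not statistically significant.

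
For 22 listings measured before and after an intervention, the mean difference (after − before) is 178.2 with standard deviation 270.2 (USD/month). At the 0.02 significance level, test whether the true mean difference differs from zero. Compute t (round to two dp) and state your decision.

H0: μ_d = 0; H1: μ_d ≠ 0 (paired t-test on the differences, two-sided).
t = d̄/(s_d/√n) = 178.2/(270.2/√22) = 3.09
df = n − 1 = 21
Two-sided p-value ≈ 0.006
Since p ≈ 0.006 < α = 0.02, reject H0; the data support H1.

t = 3.09; reject H0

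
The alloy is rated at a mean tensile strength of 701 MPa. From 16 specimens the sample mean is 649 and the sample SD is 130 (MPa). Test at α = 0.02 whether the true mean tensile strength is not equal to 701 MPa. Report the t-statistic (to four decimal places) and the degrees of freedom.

H0: μ = 701; H1: μ ≠ 701 (one-sample t-test, two-sided).
t = (x̄ − μ₀)/(s/√n) = (649 − 701)/(130/√16) = -1.6000
df = n − 1 = 15
Two-sided p-value ≈ 0.1304
Since p ≈ 0.1304 > α = 0.02, fail to reject H0; the data do not provide sufficient evidence against H0.

t = -1.6000, df = 15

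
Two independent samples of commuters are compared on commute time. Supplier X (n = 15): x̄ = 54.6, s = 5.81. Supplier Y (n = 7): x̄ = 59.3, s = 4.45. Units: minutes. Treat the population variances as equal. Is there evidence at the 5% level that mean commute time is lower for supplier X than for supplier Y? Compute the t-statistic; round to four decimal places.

-1.8882

Let group 1 = supplier X, group 2 = supplier Y. H0: μ_1 = μ_2; H1: μ_1 < μ_2 (two-sample pooled-variance t-test, left-tailed).
s_p² = [(15−1)·5.81² + (7−1)·4.45²]/(15+7−2) = 29.57
t = (54.6 − 59.3)/√[29.57·(1/15 + 1/7)] = -1.8882
df = n₁ + n₂ − 2 = 20
p-value = P(T ≤ -1.8882) ≈ 0.037
Since p ≈ 0.037 < α = 0.05, reject H0; the evidence is statistically significant.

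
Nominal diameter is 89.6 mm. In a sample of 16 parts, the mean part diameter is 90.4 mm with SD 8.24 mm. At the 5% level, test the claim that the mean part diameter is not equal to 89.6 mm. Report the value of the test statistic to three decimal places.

H0: μ = 89.6; H1: μ ≠ 89.6 (one-sample t-test, two-sided).
t = (x̄ − μ₀)/(s/√n) = (90.4 − 89.6)/(8.24/√16) = 0.388
df = n − 1 = 15
Two-sided p-value ≈ 0.703
Since p ≈ 0.703 > α = 0.05, fail to reject H0; the evidence is not statistically significant.

0.388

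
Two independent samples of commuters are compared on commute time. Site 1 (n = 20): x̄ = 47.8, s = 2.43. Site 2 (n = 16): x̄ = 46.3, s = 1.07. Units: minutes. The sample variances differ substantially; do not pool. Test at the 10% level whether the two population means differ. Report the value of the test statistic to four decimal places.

2.4767

Let group 1 = site 1, group 2 = site 2. H0: μ_1 = μ_2; H1: μ_1 ≠ μ_2 (Welch's two-sample t-test, two-sided).
t = (x̄_1 − x̄_2)/√(s_1²/n_1 + s_2²/n_2) = (47.8 − 46.3)/√(2.43²/20 + 1.07²/16) = 2.4767
Welch–Satterthwaite df ≈ 27.29
Two-sided p-value ≈ 0.0197
Since p ≈ 0.0197 < α = 0.1, reject H0; the data support H1.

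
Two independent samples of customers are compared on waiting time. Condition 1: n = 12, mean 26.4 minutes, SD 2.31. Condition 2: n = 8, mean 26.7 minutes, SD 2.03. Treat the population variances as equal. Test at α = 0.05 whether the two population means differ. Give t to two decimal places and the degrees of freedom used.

Let group 1 = condition 1, group 2 = condition 2. H0: μ_1 = μ_2; H1: μ_1 ≠ μ_2 (two-sample pooled-variance t-test, two-sided).
s_p² = [(12−1)·2.31² + (8−1)·2.03²]/(12+8−2) = 4.86352
t = (26.4 − 26.7)/√[4.86352·(1/12 + 1/8)] = -0.30
df = n₁ + n₂ − 2 = 18
Two-sided p-value ≈ 0.769
Since p ≈ 0.769 > α = 0.05, fail to reject H0; the data do not provide sufficient evidence against H0.

t = -0.30, df = 18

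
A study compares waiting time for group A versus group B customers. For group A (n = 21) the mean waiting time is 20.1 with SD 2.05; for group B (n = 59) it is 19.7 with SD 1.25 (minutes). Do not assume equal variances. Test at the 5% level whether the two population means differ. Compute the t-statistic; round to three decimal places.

0.840

Let group 1 = group A, group 2 = group B. H0: μ_1 = μ_2; H1: μ_1 ≠ μ_2 (Welch's two-sample t-test, two-sided).
t = (x̄_1 − x̄_2)/√(s_1²/n_1 + s_2²/n_2) = (20.1 − 19.7)/√(2.05²/21 + 1.25²/59) = 0.840
Welch–Satterthwaite df ≈ 25.49
Two-sided p-value ≈ 0.409
Since p ≈ 0.409 > α = 0.05, fail to reject H0; the data do not provide sufficient evidence against H0.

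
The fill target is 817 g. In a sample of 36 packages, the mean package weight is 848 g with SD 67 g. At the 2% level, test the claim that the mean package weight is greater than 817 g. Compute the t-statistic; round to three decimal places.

H0: μ = 817; H1: μ > 817 (one-sample t-test, right-tailed).
t = (x̄ − μ₀)/(s/√n) = (848 − 817)/(67/√36) = 2.776
df = n − 1 = 35
p-value = P(T ≥ 2.776) ≈ 0.0044
Since p ≈ 0.0044 < α = 0.02, reject H0; the evidence is statistically significant.

2.776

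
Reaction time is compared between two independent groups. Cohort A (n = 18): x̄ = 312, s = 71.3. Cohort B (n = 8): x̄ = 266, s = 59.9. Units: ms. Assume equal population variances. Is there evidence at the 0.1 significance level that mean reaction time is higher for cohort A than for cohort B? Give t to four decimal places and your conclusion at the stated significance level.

Let group 1 = cohort A, group 2 = cohort B. H0: μ_1 = μ_2; H1: μ_1 > μ_2 (two-sample pooled-variance t-test, right-tailed).
s_p² = [(18−1)·71.3² + (8−1)·59.9²]/(18+8−2) = 4647.45
t = (312 − 266)/√[4647.45·(1/18 + 1/8)] = 1.5880
df = n₁ + n₂ − 2 = 24
p-value = P(T ≥ 1.5880) ≈ 0.0627
Since p ≈ 0.0627 < α = 0.1, reject H0; the evidence is statistically significant.

t = 1.5880; reject H0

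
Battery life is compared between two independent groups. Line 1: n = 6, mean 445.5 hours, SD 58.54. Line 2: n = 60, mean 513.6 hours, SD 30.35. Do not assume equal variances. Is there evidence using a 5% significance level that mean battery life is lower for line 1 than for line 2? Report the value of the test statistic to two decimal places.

-2.81

Let group 1 = line 1, group 2 = line 2. H0: μ_1 = μ_2; H1: μ_1 < μ_2 (Welch's two-sample t-test, left-tailed).
t = (x̄_1 − x̄_2)/√(s_1²/n_1 + s_2²/n_2) = (445.5 − 513.6)/√(58.54²/6 + 30.35²/60) = -2.81
Welch–Satterthwaite df ≈ 5.27
p-value = P(T ≤ -2.81) ≈ 0.018
Since p ≈ 0.018 < α = 0.05, reject H0; the data support H1.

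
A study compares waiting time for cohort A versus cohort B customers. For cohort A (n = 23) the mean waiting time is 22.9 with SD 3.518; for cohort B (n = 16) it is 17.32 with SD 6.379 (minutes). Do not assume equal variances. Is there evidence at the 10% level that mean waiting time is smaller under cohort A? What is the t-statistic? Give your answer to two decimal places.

Let group 1 = cohort A, group 2 = cohort B. H0: μ_1 = μ_2; H1: μ_1 < μ_2 (Welch's two-sample t-test, left-tailed).
t = (x̄_1 − x̄_2)/√(s_1²/n_1 + s_2²/n_2) = (22.9 − 17.32)/√(3.518²/23 + 6.379²/16) = 3.18
Welch–Satterthwaite df ≈ 21.37
p-value = P(T ≤ 3.18) ≈ 0.998
Since p ≈ 0.998 > α = 0.1, fail to reject H0; the data do not provide sufficient evidence against H0.

3.18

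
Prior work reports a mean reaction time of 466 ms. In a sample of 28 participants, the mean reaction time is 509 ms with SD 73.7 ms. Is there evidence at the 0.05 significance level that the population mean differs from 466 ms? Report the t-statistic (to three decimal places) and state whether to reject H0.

H0: μ = 466; H1: μ ≠ 466 (one-sample t-test, two-sided).
t = (x̄ − μ₀)/(s/√n) = (509 − 466)/(73.7/√28) = 3.087
df = n − 1 = 27
Two-sided p-value ≈ 0.005
Since p ≈ 0.005 < α = 0.05, reject H0; the data support H1.

t = 3.087; reject H0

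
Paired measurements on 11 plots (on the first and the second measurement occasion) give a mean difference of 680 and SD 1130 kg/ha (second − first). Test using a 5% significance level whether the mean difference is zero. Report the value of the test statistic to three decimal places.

1.996

H0: μ_d = 0; H1: μ_d ≠ 0 (paired t-test on the differences, two-sided).
t = d̄/(s_d/√n) = 680/(1130/√11) = 1.996
df = n − 1 = 10
Two-sided p-value ≈ 0.0739
Since p ≈ 0.0739 > α = 0.05, fail to reject H0; the evidence is not statistically significant.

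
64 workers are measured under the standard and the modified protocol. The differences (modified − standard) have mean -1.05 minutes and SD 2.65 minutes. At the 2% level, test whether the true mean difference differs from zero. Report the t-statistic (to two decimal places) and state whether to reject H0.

t = -3.17; reject H0

H0: μ_d = 0; H1: μ_d ≠ 0 (paired t-test on the differences, two-sided).
t = d̄/(s_d/√n) = -1.05/(2.65/√64) = -3.17
df = n − 1 = 63
Two-sided p-value ≈ 0.002
Since p ≈ 0.002 < α = 0.02, reject H0; the evidence is statistically significant.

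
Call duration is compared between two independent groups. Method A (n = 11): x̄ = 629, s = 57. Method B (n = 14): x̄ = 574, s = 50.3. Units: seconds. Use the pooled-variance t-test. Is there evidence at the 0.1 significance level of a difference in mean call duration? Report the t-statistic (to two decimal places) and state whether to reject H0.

t = 2.56; reject H0

Let group 1 = method A, group 2 = method B. H0: μ_1 = μ_2; H1: μ_1 ≠ μ_2 (two-sample pooled-variance t-test, two-sided).
s_p² = [(11−1)·57² + (14−1)·50.3²]/(11+14−2) = 2842.66
t = (629 − 574)/√[2842.66·(1/11 + 1/14)] = 2.56
df = n₁ + n₂ − 2 = 23
Two-sided p-value ≈ 0.017
Since p ≈ 0.017 < α = 0.1, reject H0; the evidence is statistically significant.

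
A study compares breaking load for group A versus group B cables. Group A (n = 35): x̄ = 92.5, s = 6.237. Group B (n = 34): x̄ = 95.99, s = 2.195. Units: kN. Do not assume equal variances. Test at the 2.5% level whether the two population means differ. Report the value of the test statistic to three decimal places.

Let group 1 = group A, group 2 = group B. H0: μ_1 = μ_2; H1: μ_1 ≠ μ_2 (Welch's two-sample t-test, two-sided).
t = (x̄_1 − x̄_2)/√(s_1²/n_1 + s_2²/n_2) = (92.5 − 95.99)/√(6.237²/35 + 2.195²/34) = -3.118
Welch–Satterthwaite df ≈ 42.51
Two-sided p-value ≈ 0.0033
Since p ≈ 0.0033 < α = 0.025, reject H0; the evidence is statistically significant.

-3.118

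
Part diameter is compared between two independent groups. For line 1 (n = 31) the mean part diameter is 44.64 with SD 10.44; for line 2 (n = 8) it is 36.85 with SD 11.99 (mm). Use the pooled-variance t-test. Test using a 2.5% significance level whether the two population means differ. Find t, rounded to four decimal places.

Let group 1 = line 1, group 2 = line 2. H0: μ_1 = μ_2; H1: μ_1 ≠ μ_2 (two-sample pooled-variance t-test, two-sided).
s_p² = [(31−1)·10.44² + (8−1)·11.99²]/(31+8−2) = 115.571
t = (44.64 − 36.85)/√[115.571·(1/31 + 1/8)] = 1.8273
df = n₁ + n₂ − 2 = 37
Two-sided p-value ≈ 0.076
Since p ≈ 0.076 > α = 0.025, fail to reject H0; the evidence is not statistically significant.

1.8273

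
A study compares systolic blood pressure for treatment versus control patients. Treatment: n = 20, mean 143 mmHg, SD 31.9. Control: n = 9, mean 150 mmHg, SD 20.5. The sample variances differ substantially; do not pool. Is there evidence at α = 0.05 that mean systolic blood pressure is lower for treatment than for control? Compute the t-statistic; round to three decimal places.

Let group 1 = treatment, group 2 = control. H0: μ_1 = μ_2; H1: μ_1 < μ_2 (Welch's two-sample t-test, left-tailed).
t = (x̄_1 − x̄_2)/√(s_1²/n_1 + s_2²/n_2) = (143 − 150)/√(31.9²/20 + 20.5²/9) = -0.709
Welch–Satterthwaite df ≈ 23.29
p-value = P(T ≤ -0.709) ≈ 0.243
Since p ≈ 0.243 > α = 0.05, fail to reject H0; the evidence is not statistically significant.

-0.709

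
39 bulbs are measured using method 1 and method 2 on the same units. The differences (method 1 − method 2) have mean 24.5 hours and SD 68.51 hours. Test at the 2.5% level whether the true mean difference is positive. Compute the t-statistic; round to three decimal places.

H0: μ_d = 0; H1: μ_d > 0 (paired t-test on the differences, right-tailed).
t = d̄/(s_d/√n) = 24.5/(68.51/√39) = 2.233
df = n − 1 = 38
p-value = P(T ≥ 2.233) ≈ 0.016
Since p ≈ 0.016 < α = 0.025, reject H0; the data support H1.

2.233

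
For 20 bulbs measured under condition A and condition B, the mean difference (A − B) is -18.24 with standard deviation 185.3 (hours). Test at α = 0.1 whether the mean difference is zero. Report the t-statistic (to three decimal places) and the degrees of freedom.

t = -0.440, df = 19

H0: μ_d = 0; H1: μ_d ≠ 0 (paired t-test on the differences, two-sided).
t = d̄/(s_d/√n) = -18.24/(185.3/√20) = -0.440
df = n − 1 = 19
Two-sided p-value ≈ 0.665
Since p ≈ 0.665 > α = 0.1, fail to reject H0; the data do not provide sufficient evidence against H0.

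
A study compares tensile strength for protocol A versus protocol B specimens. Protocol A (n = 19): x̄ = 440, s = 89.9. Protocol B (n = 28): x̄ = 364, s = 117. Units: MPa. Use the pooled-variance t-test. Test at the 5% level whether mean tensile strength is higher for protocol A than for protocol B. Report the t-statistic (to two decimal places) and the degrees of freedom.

t = 2.39, df = 45

Let group 1 = protocol A, group 2 = protocol B. H0: μ_1 = μ_2; H1: μ_1 > μ_2 (two-sample pooled-variance t-test, right-tailed).
s_p² = [(19−1)·89.9² + (28−1)·117²]/(19+28−2) = 11446.2
t = (440 − 364)/√[11446.2·(1/19 + 1/28)] = 2.39
df = n₁ + n₂ − 2 = 45
p-value = P(T ≥ 2.39) ≈ 0.0105
Since p ≈ 0.0105 < α = 0.05, reject H0; the data support H1.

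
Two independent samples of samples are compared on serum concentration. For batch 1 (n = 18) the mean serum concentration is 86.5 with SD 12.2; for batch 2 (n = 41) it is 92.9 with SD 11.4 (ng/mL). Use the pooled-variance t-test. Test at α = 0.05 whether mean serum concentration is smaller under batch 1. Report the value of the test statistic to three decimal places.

-1.944

Let group 1 = batch 1, group 2 = batch 2. H0: μ_1 = μ_2; H1: μ_1 < μ_2 (two-sample pooled-variance t-test, left-tailed).
s_p² = [(18−1)·12.2² + (41−1)·11.4²]/(18+41−2) = 135.591
t = (86.5 − 92.9)/√[135.591·(1/18 + 1/41)] = -1.944
df = n₁ + n₂ − 2 = 57
p-value = P(T ≤ -1.944) ≈ 0.028
Since p ≈ 0.028 < α = 0.05, reject H0; the data support H1.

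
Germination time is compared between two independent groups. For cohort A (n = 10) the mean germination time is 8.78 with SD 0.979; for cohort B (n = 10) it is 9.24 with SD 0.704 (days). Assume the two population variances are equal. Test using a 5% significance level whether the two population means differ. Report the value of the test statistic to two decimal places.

Let group 1 = cohort A, group 2 = cohort B. H0: μ_1 = μ_2; H1: μ_1 ≠ μ_2 (two-sample pooled-variance t-test, two-sided).
s_p² = [(10−1)·0.979² + (10−1)·0.704²]/(10+10−2) = 0.727028
t = (8.78 − 9.24)/√[0.727028·(1/10 + 1/10)] = -1.21
df = n₁ + n₂ − 2 = 18
Two-sided p-value ≈ 0.2433
Since p ≈ 0.2433 > α = 0.05, fail to reject H0; the data do not provide sufficient evidence against H0.

-1.21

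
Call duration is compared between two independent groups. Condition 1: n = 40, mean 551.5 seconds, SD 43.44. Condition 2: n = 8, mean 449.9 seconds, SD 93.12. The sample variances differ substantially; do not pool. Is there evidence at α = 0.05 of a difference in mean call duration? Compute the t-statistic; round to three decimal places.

3.021

Let group 1 = condition 1, group 2 = condition 2. H0: μ_1 = μ_2; H1: μ_1 ≠ μ_2 (Welch's two-sample t-test, two-sided).
t = (x̄_1 − x̄_2)/√(s_1²/n_1 + s_2²/n_2) = (551.5 − 449.9)/√(43.44²/40 + 93.12²/8) = 3.021
Welch–Satterthwaite df ≈ 7.62
Two-sided p-value ≈ 0.0175
Since p ≈ 0.0175 < α = 0.05, reject H0; the evidence is statistically significant.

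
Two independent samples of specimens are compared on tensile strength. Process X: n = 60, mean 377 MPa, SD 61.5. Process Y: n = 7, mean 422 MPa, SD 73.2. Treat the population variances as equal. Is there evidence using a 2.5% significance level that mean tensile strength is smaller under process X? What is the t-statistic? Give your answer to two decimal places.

-1.80

Let group 1 = process X, group 2 = process Y. H0: μ_1 = μ_2; H1: μ_1 < μ_2 (two-sample pooled-variance t-test, left-tailed).
s_p² = [(60−1)·61.5² + (7−1)·73.2²]/(60+7−2) = 3927.73
t = (377 − 422)/√[3927.73·(1/60 + 1/7)] = -1.80
df = n₁ + n₂ − 2 = 65
p-value = P(T ≤ -1.80) ≈ 0.0384
Since p ≈ 0.0384 > α = 0.025, fail to reject H0; the data do not provide sufficient evidence against H0.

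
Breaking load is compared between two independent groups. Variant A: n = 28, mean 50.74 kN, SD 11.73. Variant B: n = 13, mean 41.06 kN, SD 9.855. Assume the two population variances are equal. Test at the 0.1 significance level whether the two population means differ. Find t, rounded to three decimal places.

Let group 1 = variant A, group 2 = variant B. H0: μ_1 = μ_2; H1: μ_1 ≠ μ_2 (two-sample pooled-variance t-test, two-sided).
s_p² = [(28−1)·11.73² + (13−1)·9.855²]/(28+13−2) = 125.14
t = (50.74 − 41.06)/√[125.14·(1/28 + 1/13)] = 2.578
df = n₁ + n₂ − 2 = 39
Two-sided p-value ≈ 0.0138
Since p ≈ 0.0138 < α = 0.1, reject H0; the evidence is statistically significant.

2.578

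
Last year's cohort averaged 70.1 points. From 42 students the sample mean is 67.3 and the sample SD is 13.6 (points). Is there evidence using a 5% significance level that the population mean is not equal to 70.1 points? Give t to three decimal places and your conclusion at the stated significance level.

t = -1.334; fail to reject H0

H0: μ = 70.1; H1: μ ≠ 70.1 (one-sample t-test, two-sided).
t = (x̄ − μ₀)/(s/√n) = (67.3 − 70.1)/(13.6/√42) = -1.334
df = n − 1 = 41
Two-sided p-value ≈ 0.189
Since p ≈ 0.189 > α = 0.05, fail to reject H0; the data do not provide sufficient evidence against H0.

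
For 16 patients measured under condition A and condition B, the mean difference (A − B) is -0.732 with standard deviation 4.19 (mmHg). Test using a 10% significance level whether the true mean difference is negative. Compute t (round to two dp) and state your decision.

H0: μ_d = 0; H1: μ_d < 0 (paired t-test on the differences, left-tailed).
t = d̄/(s_d/√n) = -0.732/(4.19/√16) = -0.70
df = n − 1 = 15
p-value = P(T ≤ -0.70) ≈ 0.2477
Since p ≈ 0.2477 > α = 0.1, fail to reject H0; the evidence is not statistically significant.

t = -0.70; fail to reject H0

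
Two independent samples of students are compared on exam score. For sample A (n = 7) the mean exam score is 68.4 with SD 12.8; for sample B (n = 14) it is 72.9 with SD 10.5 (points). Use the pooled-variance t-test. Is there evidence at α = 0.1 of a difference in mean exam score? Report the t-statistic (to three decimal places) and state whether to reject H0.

t = -0.862; fail to reject H0

Let group 1 = sample A, group 2 = sample B. H0: μ_1 = μ_2; H1: μ_1 ≠ μ_2 (two-sample pooled-variance t-test, two-sided).
s_p² = [(7−1)·12.8² + (14−1)·10.5²]/(7+14−2) = 127.173
t = (68.4 − 72.9)/√[127.173·(1/7 + 1/14)] = -0.862
df = n₁ + n₂ − 2 = 19
Two-sided p-value ≈ 0.399
Since p ≈ 0.399 > α = 0.1, fail to reject H0; the evidence is not statistically significant.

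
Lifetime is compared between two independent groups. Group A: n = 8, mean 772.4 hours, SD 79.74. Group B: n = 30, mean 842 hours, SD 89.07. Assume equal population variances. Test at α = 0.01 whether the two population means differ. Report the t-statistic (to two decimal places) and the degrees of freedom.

Let group 1 = group A, group 2 = group B. H0: μ_1 = μ_2; H1: μ_1 ≠ μ_2 (two-sample pooled-variance t-test, two-sided).
s_p² = [(8−1)·79.74² + (30−1)·89.07²]/(8+30−2) = 7627.22
t = (772.4 − 842)/√[7627.22·(1/8 + 1/30)] = -2.00
df = n₁ + n₂ − 2 = 36
Two-sided p-value ≈ 0.0528
Since p ≈ 0.0528 > α = 0.01, fail to reject H0; the data do not provide sufficient evidence against H0.

t = -2.00, df = 36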